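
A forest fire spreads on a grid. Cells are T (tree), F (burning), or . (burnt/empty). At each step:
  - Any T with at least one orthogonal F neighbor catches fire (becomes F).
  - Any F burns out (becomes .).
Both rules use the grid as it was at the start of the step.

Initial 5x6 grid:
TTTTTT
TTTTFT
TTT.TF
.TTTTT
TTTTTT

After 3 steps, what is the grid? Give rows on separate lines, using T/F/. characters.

Step 1: 5 trees catch fire, 2 burn out
  TTTTFT
  TTTF.F
  TTT.F.
  .TTTTF
  TTTTTT
Step 2: 5 trees catch fire, 5 burn out
  TTTF.F
  TTF...
  TTT...
  .TTTF.
  TTTTTF
Step 3: 5 trees catch fire, 5 burn out
  TTF...
  TF....
  TTF...
  .TTF..
  TTTTF.

TTF...
TF....
TTF...
.TTF..
TTTTF.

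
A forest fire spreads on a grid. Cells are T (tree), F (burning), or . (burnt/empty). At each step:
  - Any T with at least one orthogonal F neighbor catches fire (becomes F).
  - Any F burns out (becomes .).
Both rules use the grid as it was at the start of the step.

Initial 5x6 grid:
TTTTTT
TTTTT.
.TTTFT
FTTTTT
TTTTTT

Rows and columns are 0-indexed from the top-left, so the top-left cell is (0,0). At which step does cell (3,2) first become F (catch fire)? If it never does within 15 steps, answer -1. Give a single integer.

Step 1: cell (3,2)='T' (+6 fires, +2 burnt)
Step 2: cell (3,2)='F' (+9 fires, +6 burnt)
  -> target ignites at step 2
Step 3: cell (3,2)='.' (+7 fires, +9 burnt)
Step 4: cell (3,2)='.' (+3 fires, +7 burnt)
Step 5: cell (3,2)='.' (+1 fires, +3 burnt)
Step 6: cell (3,2)='.' (+0 fires, +1 burnt)
  fire out at step 6

2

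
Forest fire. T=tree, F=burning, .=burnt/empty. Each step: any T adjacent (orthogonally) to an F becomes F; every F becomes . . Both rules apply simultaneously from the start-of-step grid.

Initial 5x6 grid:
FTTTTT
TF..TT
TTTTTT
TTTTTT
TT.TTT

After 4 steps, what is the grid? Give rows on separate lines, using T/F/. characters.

Step 1: 3 trees catch fire, 2 burn out
  .FTTTT
  F...TT
  TFTTTT
  TTTTTT
  TT.TTT
Step 2: 4 trees catch fire, 3 burn out
  ..FTTT
  ....TT
  F.FTTT
  TFTTTT
  TT.TTT
Step 3: 5 trees catch fire, 4 burn out
  ...FTT
  ....TT
  ...FTT
  F.FTTT
  TF.TTT
Step 4: 4 trees catch fire, 5 burn out
  ....FT
  ....TT
  ....FT
  ...FTT
  F..TTT

....FT
....TT
....FT
...FTT
F..TTT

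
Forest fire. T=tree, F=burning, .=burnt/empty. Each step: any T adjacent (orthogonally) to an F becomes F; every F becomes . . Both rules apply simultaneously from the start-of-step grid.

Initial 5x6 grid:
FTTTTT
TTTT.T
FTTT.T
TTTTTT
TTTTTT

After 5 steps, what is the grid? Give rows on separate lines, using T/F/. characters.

Step 1: 4 trees catch fire, 2 burn out
  .FTTTT
  FTTT.T
  .FTT.T
  FTTTTT
  TTTTTT
Step 2: 5 trees catch fire, 4 burn out
  ..FTTT
  .FTT.T
  ..FT.T
  .FTTTT
  FTTTTT
Step 3: 5 trees catch fire, 5 burn out
  ...FTT
  ..FT.T
  ...F.T
  ..FTTT
  .FTTTT
Step 4: 4 trees catch fire, 5 burn out
  ....FT
  ...F.T
  .....T
  ...FTT
  ..FTTT
Step 5: 3 trees catch fire, 4 burn out
  .....F
  .....T
  .....T
  ....FT
  ...FTT

.....F
.....T
.....T
....FT
...FTT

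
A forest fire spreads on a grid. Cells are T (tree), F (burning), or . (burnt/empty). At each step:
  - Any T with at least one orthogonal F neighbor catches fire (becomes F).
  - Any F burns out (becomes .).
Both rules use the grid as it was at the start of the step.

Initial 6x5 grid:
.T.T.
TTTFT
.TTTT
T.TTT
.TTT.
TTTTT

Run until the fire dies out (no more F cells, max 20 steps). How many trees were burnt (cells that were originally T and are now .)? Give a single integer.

Step 1: +4 fires, +1 burnt (F count now 4)
Step 2: +4 fires, +4 burnt (F count now 4)
Step 3: +6 fires, +4 burnt (F count now 6)
Step 4: +2 fires, +6 burnt (F count now 2)
Step 5: +3 fires, +2 burnt (F count now 3)
Step 6: +1 fires, +3 burnt (F count now 1)
Step 7: +1 fires, +1 burnt (F count now 1)
Step 8: +0 fires, +1 burnt (F count now 0)
Fire out after step 8
Initially T: 22, now '.': 29
Total burnt (originally-T cells now '.'): 21

Answer: 21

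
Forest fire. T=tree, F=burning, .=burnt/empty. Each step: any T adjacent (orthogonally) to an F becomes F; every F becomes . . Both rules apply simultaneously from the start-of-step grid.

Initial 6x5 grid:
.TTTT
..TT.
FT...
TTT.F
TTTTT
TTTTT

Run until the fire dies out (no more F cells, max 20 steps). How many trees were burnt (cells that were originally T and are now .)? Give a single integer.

Answer: 14

Derivation:
Step 1: +3 fires, +2 burnt (F count now 3)
Step 2: +4 fires, +3 burnt (F count now 4)
Step 3: +5 fires, +4 burnt (F count now 5)
Step 4: +2 fires, +5 burnt (F count now 2)
Step 5: +0 fires, +2 burnt (F count now 0)
Fire out after step 5
Initially T: 20, now '.': 24
Total burnt (originally-T cells now '.'): 14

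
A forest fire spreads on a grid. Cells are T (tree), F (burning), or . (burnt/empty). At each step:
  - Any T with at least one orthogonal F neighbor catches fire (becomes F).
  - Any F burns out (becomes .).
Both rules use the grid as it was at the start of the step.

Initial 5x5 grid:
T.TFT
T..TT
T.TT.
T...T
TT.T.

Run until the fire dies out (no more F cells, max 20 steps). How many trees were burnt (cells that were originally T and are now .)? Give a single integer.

Answer: 6

Derivation:
Step 1: +3 fires, +1 burnt (F count now 3)
Step 2: +2 fires, +3 burnt (F count now 2)
Step 3: +1 fires, +2 burnt (F count now 1)
Step 4: +0 fires, +1 burnt (F count now 0)
Fire out after step 4
Initially T: 14, now '.': 17
Total burnt (originally-T cells now '.'): 6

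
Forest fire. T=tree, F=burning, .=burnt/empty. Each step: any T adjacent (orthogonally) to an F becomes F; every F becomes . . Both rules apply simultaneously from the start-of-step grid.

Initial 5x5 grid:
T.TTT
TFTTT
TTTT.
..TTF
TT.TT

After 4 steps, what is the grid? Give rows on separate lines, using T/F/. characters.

Step 1: 5 trees catch fire, 2 burn out
  T.TTT
  F.FTT
  TFTT.
  ..TF.
  TT.TF
Step 2: 8 trees catch fire, 5 burn out
  F.FTT
  ...FT
  F.FF.
  ..F..
  TT.F.
Step 3: 2 trees catch fire, 8 burn out
  ...FT
  ....F
  .....
  .....
  TT...
Step 4: 1 trees catch fire, 2 burn out
  ....F
  .....
  .....
  .....
  TT...

....F
.....
.....
.....
TT...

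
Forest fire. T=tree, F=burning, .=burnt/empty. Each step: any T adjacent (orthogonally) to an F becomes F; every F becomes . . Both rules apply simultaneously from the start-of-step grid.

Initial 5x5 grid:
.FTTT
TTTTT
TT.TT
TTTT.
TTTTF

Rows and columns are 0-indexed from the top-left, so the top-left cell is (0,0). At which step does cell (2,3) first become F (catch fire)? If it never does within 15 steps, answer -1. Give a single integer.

Step 1: cell (2,3)='T' (+3 fires, +2 burnt)
Step 2: cell (2,3)='T' (+6 fires, +3 burnt)
Step 3: cell (2,3)='F' (+7 fires, +6 burnt)
  -> target ignites at step 3
Step 4: cell (2,3)='.' (+4 fires, +7 burnt)
Step 5: cell (2,3)='.' (+0 fires, +4 burnt)
  fire out at step 5

3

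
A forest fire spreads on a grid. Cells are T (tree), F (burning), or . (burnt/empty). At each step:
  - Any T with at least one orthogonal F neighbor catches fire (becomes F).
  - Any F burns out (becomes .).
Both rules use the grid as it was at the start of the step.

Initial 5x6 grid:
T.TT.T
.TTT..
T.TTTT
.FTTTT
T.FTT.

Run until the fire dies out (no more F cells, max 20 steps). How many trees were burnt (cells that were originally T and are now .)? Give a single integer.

Step 1: +2 fires, +2 burnt (F count now 2)
Step 2: +3 fires, +2 burnt (F count now 3)
Step 3: +3 fires, +3 burnt (F count now 3)
Step 4: +5 fires, +3 burnt (F count now 5)
Step 5: +2 fires, +5 burnt (F count now 2)
Step 6: +0 fires, +2 burnt (F count now 0)
Fire out after step 6
Initially T: 19, now '.': 26
Total burnt (originally-T cells now '.'): 15

Answer: 15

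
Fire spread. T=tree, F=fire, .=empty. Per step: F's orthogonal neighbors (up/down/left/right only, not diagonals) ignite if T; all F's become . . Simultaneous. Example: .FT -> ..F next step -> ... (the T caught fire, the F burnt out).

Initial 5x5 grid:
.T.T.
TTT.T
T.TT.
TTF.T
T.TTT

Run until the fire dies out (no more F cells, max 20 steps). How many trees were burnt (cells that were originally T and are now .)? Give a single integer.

Answer: 14

Derivation:
Step 1: +3 fires, +1 burnt (F count now 3)
Step 2: +4 fires, +3 burnt (F count now 4)
Step 3: +4 fires, +4 burnt (F count now 4)
Step 4: +3 fires, +4 burnt (F count now 3)
Step 5: +0 fires, +3 burnt (F count now 0)
Fire out after step 5
Initially T: 16, now '.': 23
Total burnt (originally-T cells now '.'): 14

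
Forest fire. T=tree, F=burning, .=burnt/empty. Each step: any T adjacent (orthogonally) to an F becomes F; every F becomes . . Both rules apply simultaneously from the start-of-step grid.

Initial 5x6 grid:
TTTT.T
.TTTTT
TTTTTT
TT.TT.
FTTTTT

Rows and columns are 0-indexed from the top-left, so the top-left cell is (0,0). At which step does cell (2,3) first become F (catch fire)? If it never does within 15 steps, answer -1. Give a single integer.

Step 1: cell (2,3)='T' (+2 fires, +1 burnt)
Step 2: cell (2,3)='T' (+3 fires, +2 burnt)
Step 3: cell (2,3)='T' (+2 fires, +3 burnt)
Step 4: cell (2,3)='T' (+4 fires, +2 burnt)
Step 5: cell (2,3)='F' (+5 fires, +4 burnt)
  -> target ignites at step 5
Step 6: cell (2,3)='.' (+4 fires, +5 burnt)
Step 7: cell (2,3)='.' (+3 fires, +4 burnt)
Step 8: cell (2,3)='.' (+1 fires, +3 burnt)
Step 9: cell (2,3)='.' (+1 fires, +1 burnt)
Step 10: cell (2,3)='.' (+0 fires, +1 burnt)
  fire out at step 10

5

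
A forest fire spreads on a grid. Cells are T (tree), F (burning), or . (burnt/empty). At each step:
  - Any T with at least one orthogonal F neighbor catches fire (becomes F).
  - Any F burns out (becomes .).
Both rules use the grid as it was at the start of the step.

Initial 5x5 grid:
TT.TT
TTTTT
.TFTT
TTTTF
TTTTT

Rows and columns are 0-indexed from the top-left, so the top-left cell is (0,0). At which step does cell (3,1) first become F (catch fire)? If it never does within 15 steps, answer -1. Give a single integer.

Step 1: cell (3,1)='T' (+7 fires, +2 burnt)
Step 2: cell (3,1)='F' (+6 fires, +7 burnt)
  -> target ignites at step 2
Step 3: cell (3,1)='.' (+6 fires, +6 burnt)
Step 4: cell (3,1)='.' (+2 fires, +6 burnt)
Step 5: cell (3,1)='.' (+0 fires, +2 burnt)
  fire out at step 5

2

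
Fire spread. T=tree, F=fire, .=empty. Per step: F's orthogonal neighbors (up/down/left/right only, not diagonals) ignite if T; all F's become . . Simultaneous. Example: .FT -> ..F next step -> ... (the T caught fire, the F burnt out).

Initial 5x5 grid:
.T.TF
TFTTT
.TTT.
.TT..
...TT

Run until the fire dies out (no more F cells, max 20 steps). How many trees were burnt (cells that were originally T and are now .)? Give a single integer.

Step 1: +6 fires, +2 burnt (F count now 6)
Step 2: +3 fires, +6 burnt (F count now 3)
Step 3: +2 fires, +3 burnt (F count now 2)
Step 4: +0 fires, +2 burnt (F count now 0)
Fire out after step 4
Initially T: 13, now '.': 23
Total burnt (originally-T cells now '.'): 11

Answer: 11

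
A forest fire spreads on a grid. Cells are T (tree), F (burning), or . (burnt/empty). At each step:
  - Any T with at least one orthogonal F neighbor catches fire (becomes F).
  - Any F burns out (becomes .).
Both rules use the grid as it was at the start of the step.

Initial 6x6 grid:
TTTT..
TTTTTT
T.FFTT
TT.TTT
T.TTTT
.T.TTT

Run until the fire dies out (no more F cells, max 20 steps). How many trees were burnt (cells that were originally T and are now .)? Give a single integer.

Answer: 26

Derivation:
Step 1: +4 fires, +2 burnt (F count now 4)
Step 2: +7 fires, +4 burnt (F count now 7)
Step 3: +7 fires, +7 burnt (F count now 7)
Step 4: +4 fires, +7 burnt (F count now 4)
Step 5: +2 fires, +4 burnt (F count now 2)
Step 6: +2 fires, +2 burnt (F count now 2)
Step 7: +0 fires, +2 burnt (F count now 0)
Fire out after step 7
Initially T: 27, now '.': 35
Total burnt (originally-T cells now '.'): 26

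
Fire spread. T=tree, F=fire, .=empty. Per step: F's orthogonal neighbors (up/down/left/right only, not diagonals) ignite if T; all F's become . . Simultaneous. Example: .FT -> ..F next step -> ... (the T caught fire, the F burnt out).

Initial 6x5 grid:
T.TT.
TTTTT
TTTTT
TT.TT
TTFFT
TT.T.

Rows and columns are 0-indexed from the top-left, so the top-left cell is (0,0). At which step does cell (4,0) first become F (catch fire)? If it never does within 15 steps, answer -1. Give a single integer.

Step 1: cell (4,0)='T' (+4 fires, +2 burnt)
Step 2: cell (4,0)='F' (+5 fires, +4 burnt)
  -> target ignites at step 2
Step 3: cell (4,0)='.' (+6 fires, +5 burnt)
Step 4: cell (4,0)='.' (+5 fires, +6 burnt)
Step 5: cell (4,0)='.' (+2 fires, +5 burnt)
Step 6: cell (4,0)='.' (+1 fires, +2 burnt)
Step 7: cell (4,0)='.' (+0 fires, +1 burnt)
  fire out at step 7

2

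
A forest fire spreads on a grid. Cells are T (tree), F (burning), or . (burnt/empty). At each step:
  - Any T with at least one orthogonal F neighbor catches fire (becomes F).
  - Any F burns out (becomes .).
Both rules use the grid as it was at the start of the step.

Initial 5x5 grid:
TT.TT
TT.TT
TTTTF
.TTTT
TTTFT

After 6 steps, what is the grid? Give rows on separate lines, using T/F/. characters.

Step 1: 6 trees catch fire, 2 burn out
  TT.TT
  TT.TF
  TTTF.
  .TTFF
  TTF.F
Step 2: 5 trees catch fire, 6 burn out
  TT.TF
  TT.F.
  TTF..
  .TF..
  TF...
Step 3: 4 trees catch fire, 5 burn out
  TT.F.
  TT...
  TF...
  .F...
  F....
Step 4: 2 trees catch fire, 4 burn out
  TT...
  TF...
  F....
  .....
  .....
Step 5: 2 trees catch fire, 2 burn out
  TF...
  F....
  .....
  .....
  .....
Step 6: 1 trees catch fire, 2 burn out
  F....
  .....
  .....
  .....
  .....

F....
.....
.....
.....
.....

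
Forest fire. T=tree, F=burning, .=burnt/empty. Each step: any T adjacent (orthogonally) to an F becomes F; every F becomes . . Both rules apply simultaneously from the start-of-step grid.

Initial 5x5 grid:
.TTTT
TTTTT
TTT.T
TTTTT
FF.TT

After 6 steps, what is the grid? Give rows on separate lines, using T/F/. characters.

Step 1: 2 trees catch fire, 2 burn out
  .TTTT
  TTTTT
  TTT.T
  FFTTT
  ...TT
Step 2: 3 trees catch fire, 2 burn out
  .TTTT
  TTTTT
  FFT.T
  ..FTT
  ...TT
Step 3: 4 trees catch fire, 3 burn out
  .TTTT
  FFTTT
  ..F.T
  ...FT
  ...TT
Step 4: 4 trees catch fire, 4 burn out
  .FTTT
  ..FTT
  ....T
  ....F
  ...FT
Step 5: 4 trees catch fire, 4 burn out
  ..FTT
  ...FT
  ....F
  .....
  ....F
Step 6: 2 trees catch fire, 4 burn out
  ...FT
  ....F
  .....
  .....
  .....

...FT
....F
.....
.....
.....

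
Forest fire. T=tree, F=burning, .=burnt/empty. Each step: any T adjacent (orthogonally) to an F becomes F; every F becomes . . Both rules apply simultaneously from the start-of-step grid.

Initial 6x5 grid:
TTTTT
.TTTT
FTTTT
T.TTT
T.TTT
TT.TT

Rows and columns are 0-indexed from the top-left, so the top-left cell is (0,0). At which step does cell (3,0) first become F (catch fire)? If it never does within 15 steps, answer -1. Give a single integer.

Step 1: cell (3,0)='F' (+2 fires, +1 burnt)
  -> target ignites at step 1
Step 2: cell (3,0)='.' (+3 fires, +2 burnt)
Step 3: cell (3,0)='.' (+5 fires, +3 burnt)
Step 4: cell (3,0)='.' (+7 fires, +5 burnt)
Step 5: cell (3,0)='.' (+4 fires, +7 burnt)
Step 6: cell (3,0)='.' (+3 fires, +4 burnt)
Step 7: cell (3,0)='.' (+1 fires, +3 burnt)
Step 8: cell (3,0)='.' (+0 fires, +1 burnt)
  fire out at step 8

1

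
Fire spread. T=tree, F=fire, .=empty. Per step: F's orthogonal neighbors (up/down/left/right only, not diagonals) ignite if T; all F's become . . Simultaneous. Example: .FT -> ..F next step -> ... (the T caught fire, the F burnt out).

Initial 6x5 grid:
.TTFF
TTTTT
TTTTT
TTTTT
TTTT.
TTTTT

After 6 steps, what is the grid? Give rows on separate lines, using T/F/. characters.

Step 1: 3 trees catch fire, 2 burn out
  .TF..
  TTTFF
  TTTTT
  TTTTT
  TTTT.
  TTTTT
Step 2: 4 trees catch fire, 3 burn out
  .F...
  TTF..
  TTTFF
  TTTTT
  TTTT.
  TTTTT
Step 3: 4 trees catch fire, 4 burn out
  .....
  TF...
  TTF..
  TTTFF
  TTTT.
  TTTTT
Step 4: 4 trees catch fire, 4 burn out
  .....
  F....
  TF...
  TTF..
  TTTF.
  TTTTT
Step 5: 4 trees catch fire, 4 burn out
  .....
  .....
  F....
  TF...
  TTF..
  TTTFT
Step 6: 4 trees catch fire, 4 burn out
  .....
  .....
  .....
  F....
  TF...
  TTF.F

.....
.....
.....
F....
TF...
TTF.F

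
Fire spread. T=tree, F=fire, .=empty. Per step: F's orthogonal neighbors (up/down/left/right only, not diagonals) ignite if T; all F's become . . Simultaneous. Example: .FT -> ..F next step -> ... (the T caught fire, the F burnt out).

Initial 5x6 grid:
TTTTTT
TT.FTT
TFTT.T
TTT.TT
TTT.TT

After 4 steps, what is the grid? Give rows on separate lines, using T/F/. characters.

Step 1: 7 trees catch fire, 2 burn out
  TTTFTT
  TF..FT
  F.FF.T
  TFT.TT
  TTT.TT
Step 2: 8 trees catch fire, 7 burn out
  TFF.FT
  F....F
  .....T
  F.F.TT
  TFT.TT
Step 3: 5 trees catch fire, 8 burn out
  F....F
  ......
  .....F
  ....TT
  F.F.TT
Step 4: 1 trees catch fire, 5 burn out
  ......
  ......
  ......
  ....TF
  ....TT

......
......
......
....TF
....TT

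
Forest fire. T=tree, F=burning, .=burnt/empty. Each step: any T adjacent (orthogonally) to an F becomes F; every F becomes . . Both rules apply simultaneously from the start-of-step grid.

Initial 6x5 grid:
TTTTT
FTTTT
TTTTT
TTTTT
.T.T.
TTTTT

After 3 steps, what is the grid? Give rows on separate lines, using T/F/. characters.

Step 1: 3 trees catch fire, 1 burn out
  FTTTT
  .FTTT
  FTTTT
  TTTTT
  .T.T.
  TTTTT
Step 2: 4 trees catch fire, 3 burn out
  .FTTT
  ..FTT
  .FTTT
  FTTTT
  .T.T.
  TTTTT
Step 3: 4 trees catch fire, 4 burn out
  ..FTT
  ...FT
  ..FTT
  .FTTT
  .T.T.
  TTTTT

..FTT
...FT
..FTT
.FTTT
.T.T.
TTTTT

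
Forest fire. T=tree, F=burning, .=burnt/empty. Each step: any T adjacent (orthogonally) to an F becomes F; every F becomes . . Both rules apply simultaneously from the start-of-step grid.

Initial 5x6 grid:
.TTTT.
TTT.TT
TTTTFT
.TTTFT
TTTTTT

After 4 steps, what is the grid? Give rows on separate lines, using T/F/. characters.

Step 1: 6 trees catch fire, 2 burn out
  .TTTT.
  TTT.FT
  TTTF.F
  .TTF.F
  TTTTFT
Step 2: 6 trees catch fire, 6 burn out
  .TTTF.
  TTT..F
  TTF...
  .TF...
  TTTF.F
Step 3: 5 trees catch fire, 6 burn out
  .TTF..
  TTF...
  TF....
  .F....
  TTF...
Step 4: 4 trees catch fire, 5 burn out
  .TF...
  TF....
  F.....
  ......
  TF....

.TF...
TF....
F.....
......
TF....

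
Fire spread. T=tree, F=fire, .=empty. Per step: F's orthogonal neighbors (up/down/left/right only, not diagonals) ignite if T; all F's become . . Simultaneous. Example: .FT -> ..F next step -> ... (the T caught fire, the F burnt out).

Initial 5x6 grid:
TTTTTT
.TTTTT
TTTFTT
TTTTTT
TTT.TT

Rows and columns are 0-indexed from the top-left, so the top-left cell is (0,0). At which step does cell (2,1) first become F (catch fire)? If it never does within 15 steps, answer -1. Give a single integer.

Step 1: cell (2,1)='T' (+4 fires, +1 burnt)
Step 2: cell (2,1)='F' (+7 fires, +4 burnt)
  -> target ignites at step 2
Step 3: cell (2,1)='.' (+9 fires, +7 burnt)
Step 4: cell (2,1)='.' (+5 fires, +9 burnt)
Step 5: cell (2,1)='.' (+2 fires, +5 burnt)
Step 6: cell (2,1)='.' (+0 fires, +2 burnt)
  fire out at step 6

2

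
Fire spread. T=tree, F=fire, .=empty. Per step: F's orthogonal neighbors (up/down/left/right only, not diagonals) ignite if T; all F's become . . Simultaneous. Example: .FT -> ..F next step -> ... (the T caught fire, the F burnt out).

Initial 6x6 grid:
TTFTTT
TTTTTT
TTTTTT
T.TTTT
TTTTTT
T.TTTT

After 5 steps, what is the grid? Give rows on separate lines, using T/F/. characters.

Step 1: 3 trees catch fire, 1 burn out
  TF.FTT
  TTFTTT
  TTTTTT
  T.TTTT
  TTTTTT
  T.TTTT
Step 2: 5 trees catch fire, 3 burn out
  F...FT
  TF.FTT
  TTFTTT
  T.TTTT
  TTTTTT
  T.TTTT
Step 3: 6 trees catch fire, 5 burn out
  .....F
  F...FT
  TF.FTT
  T.FTTT
  TTTTTT
  T.TTTT
Step 4: 5 trees catch fire, 6 burn out
  ......
  .....F
  F...FT
  T..FTT
  TTFTTT
  T.TTTT
Step 5: 6 trees catch fire, 5 burn out
  ......
  ......
  .....F
  F...FT
  TF.FTT
  T.FTTT

......
......
.....F
F...FT
TF.FTT
T.FTTT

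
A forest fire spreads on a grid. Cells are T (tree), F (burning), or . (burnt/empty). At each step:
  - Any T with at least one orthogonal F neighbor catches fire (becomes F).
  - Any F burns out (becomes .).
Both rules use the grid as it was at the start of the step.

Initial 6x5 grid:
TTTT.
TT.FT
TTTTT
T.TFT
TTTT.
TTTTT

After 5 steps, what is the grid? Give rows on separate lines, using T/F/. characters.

Step 1: 6 trees catch fire, 2 burn out
  TTTF.
  TT..F
  TTTFT
  T.F.F
  TTTF.
  TTTTT
Step 2: 5 trees catch fire, 6 burn out
  TTF..
  TT...
  TTF.F
  T....
  TTF..
  TTTFT
Step 3: 5 trees catch fire, 5 burn out
  TF...
  TT...
  TF...
  T....
  TF...
  TTF.F
Step 4: 5 trees catch fire, 5 burn out
  F....
  TF...
  F....
  T....
  F....
  TF...
Step 5: 3 trees catch fire, 5 burn out
  .....
  F....
  .....
  F....
  .....
  F....

.....
F....
.....
F....
.....
F....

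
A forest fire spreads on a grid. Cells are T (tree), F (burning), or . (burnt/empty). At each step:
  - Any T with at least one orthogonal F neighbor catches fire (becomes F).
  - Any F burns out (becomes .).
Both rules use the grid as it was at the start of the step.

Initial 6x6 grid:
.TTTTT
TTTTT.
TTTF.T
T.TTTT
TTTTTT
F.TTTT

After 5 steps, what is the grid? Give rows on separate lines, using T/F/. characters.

Step 1: 4 trees catch fire, 2 burn out
  .TTTTT
  TTTFT.
  TTF..T
  T.TFTT
  FTTTTT
  ..TTTT
Step 2: 9 trees catch fire, 4 burn out
  .TTFTT
  TTF.F.
  TF...T
  F.F.FT
  .FTFTT
  ..TTTT
Step 3: 8 trees catch fire, 9 burn out
  .TF.FT
  TF....
  F....T
  .....F
  ..F.FT
  ..TFTT
Step 4: 7 trees catch fire, 8 burn out
  .F...F
  F.....
  .....F
  ......
  .....F
  ..F.FT
Step 5: 1 trees catch fire, 7 burn out
  ......
  ......
  ......
  ......
  ......
  .....F

......
......
......
......
......
.....F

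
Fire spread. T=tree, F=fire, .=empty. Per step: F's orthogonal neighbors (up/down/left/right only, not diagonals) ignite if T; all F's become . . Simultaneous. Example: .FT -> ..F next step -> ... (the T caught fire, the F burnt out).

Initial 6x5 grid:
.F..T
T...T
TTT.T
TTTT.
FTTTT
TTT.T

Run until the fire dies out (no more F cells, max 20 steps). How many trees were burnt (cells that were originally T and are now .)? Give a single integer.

Step 1: +3 fires, +2 burnt (F count now 3)
Step 2: +4 fires, +3 burnt (F count now 4)
Step 3: +5 fires, +4 burnt (F count now 5)
Step 4: +3 fires, +5 burnt (F count now 3)
Step 5: +1 fires, +3 burnt (F count now 1)
Step 6: +0 fires, +1 burnt (F count now 0)
Fire out after step 6
Initially T: 19, now '.': 27
Total burnt (originally-T cells now '.'): 16

Answer: 16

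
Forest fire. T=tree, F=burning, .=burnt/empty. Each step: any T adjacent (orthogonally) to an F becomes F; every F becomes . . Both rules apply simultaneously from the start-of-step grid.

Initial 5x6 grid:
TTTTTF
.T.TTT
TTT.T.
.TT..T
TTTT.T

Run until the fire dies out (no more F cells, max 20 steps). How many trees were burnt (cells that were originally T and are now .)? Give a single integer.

Answer: 19

Derivation:
Step 1: +2 fires, +1 burnt (F count now 2)
Step 2: +2 fires, +2 burnt (F count now 2)
Step 3: +3 fires, +2 burnt (F count now 3)
Step 4: +1 fires, +3 burnt (F count now 1)
Step 5: +2 fires, +1 burnt (F count now 2)
Step 6: +1 fires, +2 burnt (F count now 1)
Step 7: +3 fires, +1 burnt (F count now 3)
Step 8: +2 fires, +3 burnt (F count now 2)
Step 9: +2 fires, +2 burnt (F count now 2)
Step 10: +1 fires, +2 burnt (F count now 1)
Step 11: +0 fires, +1 burnt (F count now 0)
Fire out after step 11
Initially T: 21, now '.': 28
Total burnt (originally-T cells now '.'): 19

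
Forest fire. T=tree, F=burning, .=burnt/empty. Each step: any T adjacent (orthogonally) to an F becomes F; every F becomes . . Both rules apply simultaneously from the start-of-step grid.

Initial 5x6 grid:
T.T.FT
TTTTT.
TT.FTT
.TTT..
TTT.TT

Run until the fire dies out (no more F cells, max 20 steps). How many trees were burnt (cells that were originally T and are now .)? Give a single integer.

Answer: 18

Derivation:
Step 1: +5 fires, +2 burnt (F count now 5)
Step 2: +3 fires, +5 burnt (F count now 3)
Step 3: +4 fires, +3 burnt (F count now 4)
Step 4: +3 fires, +4 burnt (F count now 3)
Step 5: +3 fires, +3 burnt (F count now 3)
Step 6: +0 fires, +3 burnt (F count now 0)
Fire out after step 6
Initially T: 20, now '.': 28
Total burnt (originally-T cells now '.'): 18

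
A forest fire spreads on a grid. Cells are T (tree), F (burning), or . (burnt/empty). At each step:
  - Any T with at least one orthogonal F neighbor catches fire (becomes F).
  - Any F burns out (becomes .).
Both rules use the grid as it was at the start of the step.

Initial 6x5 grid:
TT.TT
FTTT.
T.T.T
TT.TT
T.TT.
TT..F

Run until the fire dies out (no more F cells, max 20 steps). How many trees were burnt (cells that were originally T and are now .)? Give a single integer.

Step 1: +3 fires, +2 burnt (F count now 3)
Step 2: +3 fires, +3 burnt (F count now 3)
Step 3: +4 fires, +3 burnt (F count now 4)
Step 4: +2 fires, +4 burnt (F count now 2)
Step 5: +2 fires, +2 burnt (F count now 2)
Step 6: +0 fires, +2 burnt (F count now 0)
Fire out after step 6
Initially T: 19, now '.': 25
Total burnt (originally-T cells now '.'): 14

Answer: 14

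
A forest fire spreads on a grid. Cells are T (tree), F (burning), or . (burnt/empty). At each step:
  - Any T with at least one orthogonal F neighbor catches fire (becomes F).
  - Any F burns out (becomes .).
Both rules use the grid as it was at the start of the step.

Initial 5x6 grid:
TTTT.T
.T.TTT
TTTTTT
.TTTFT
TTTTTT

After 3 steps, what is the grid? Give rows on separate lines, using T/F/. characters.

Step 1: 4 trees catch fire, 1 burn out
  TTTT.T
  .T.TTT
  TTTTFT
  .TTF.F
  TTTTFT
Step 2: 6 trees catch fire, 4 burn out
  TTTT.T
  .T.TFT
  TTTF.F
  .TF...
  TTTF.F
Step 3: 5 trees catch fire, 6 burn out
  TTTT.T
  .T.F.F
  TTF...
  .F....
  TTF...

TTTT.T
.T.F.F
TTF...
.F....
TTF...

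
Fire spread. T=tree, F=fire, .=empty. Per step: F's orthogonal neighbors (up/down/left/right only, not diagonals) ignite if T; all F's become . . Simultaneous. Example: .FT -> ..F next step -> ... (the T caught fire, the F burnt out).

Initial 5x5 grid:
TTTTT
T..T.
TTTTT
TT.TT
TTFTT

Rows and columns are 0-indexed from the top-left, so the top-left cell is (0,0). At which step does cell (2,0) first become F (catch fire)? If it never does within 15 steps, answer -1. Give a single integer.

Step 1: cell (2,0)='T' (+2 fires, +1 burnt)
Step 2: cell (2,0)='T' (+4 fires, +2 burnt)
Step 3: cell (2,0)='T' (+4 fires, +4 burnt)
Step 4: cell (2,0)='F' (+4 fires, +4 burnt)
  -> target ignites at step 4
Step 5: cell (2,0)='.' (+2 fires, +4 burnt)
Step 6: cell (2,0)='.' (+3 fires, +2 burnt)
Step 7: cell (2,0)='.' (+1 fires, +3 burnt)
Step 8: cell (2,0)='.' (+0 fires, +1 burnt)
  fire out at step 8

4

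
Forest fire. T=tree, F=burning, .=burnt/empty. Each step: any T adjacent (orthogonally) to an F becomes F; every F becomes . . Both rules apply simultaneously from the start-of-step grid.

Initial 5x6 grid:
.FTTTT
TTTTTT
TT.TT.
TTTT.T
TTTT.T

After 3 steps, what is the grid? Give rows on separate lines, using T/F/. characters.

Step 1: 2 trees catch fire, 1 burn out
  ..FTTT
  TFTTTT
  TT.TT.
  TTTT.T
  TTTT.T
Step 2: 4 trees catch fire, 2 burn out
  ...FTT
  F.FTTT
  TF.TT.
  TTTT.T
  TTTT.T
Step 3: 4 trees catch fire, 4 burn out
  ....FT
  ...FTT
  F..TT.
  TFTT.T
  TTTT.T

....FT
...FTT
F..TT.
TFTT.T
TTTT.T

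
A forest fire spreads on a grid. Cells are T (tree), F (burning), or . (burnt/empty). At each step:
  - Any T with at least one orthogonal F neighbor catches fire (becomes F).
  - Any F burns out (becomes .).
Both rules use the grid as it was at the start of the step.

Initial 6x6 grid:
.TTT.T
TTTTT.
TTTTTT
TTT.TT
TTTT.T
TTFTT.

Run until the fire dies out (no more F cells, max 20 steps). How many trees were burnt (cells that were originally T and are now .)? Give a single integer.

Answer: 28

Derivation:
Step 1: +3 fires, +1 burnt (F count now 3)
Step 2: +5 fires, +3 burnt (F count now 5)
Step 3: +3 fires, +5 burnt (F count now 3)
Step 4: +4 fires, +3 burnt (F count now 4)
Step 5: +5 fires, +4 burnt (F count now 5)
Step 6: +6 fires, +5 burnt (F count now 6)
Step 7: +1 fires, +6 burnt (F count now 1)
Step 8: +1 fires, +1 burnt (F count now 1)
Step 9: +0 fires, +1 burnt (F count now 0)
Fire out after step 9
Initially T: 29, now '.': 35
Total burnt (originally-T cells now '.'): 28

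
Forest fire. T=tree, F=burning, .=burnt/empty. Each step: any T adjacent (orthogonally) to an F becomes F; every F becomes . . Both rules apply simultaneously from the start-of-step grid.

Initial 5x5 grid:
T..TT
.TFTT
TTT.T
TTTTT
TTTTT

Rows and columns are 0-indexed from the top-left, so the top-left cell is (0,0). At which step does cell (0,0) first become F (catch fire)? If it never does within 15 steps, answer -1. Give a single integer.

Step 1: cell (0,0)='T' (+3 fires, +1 burnt)
Step 2: cell (0,0)='T' (+4 fires, +3 burnt)
Step 3: cell (0,0)='T' (+6 fires, +4 burnt)
Step 4: cell (0,0)='T' (+4 fires, +6 burnt)
Step 5: cell (0,0)='T' (+2 fires, +4 burnt)
Step 6: cell (0,0)='T' (+0 fires, +2 burnt)
  fire out at step 6
Target never catches fire within 15 steps

-1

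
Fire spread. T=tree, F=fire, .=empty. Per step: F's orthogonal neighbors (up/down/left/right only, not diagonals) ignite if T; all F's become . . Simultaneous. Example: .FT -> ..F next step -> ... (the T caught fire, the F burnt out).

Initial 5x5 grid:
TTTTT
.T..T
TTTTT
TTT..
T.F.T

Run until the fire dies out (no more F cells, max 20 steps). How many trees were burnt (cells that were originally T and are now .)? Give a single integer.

Step 1: +1 fires, +1 burnt (F count now 1)
Step 2: +2 fires, +1 burnt (F count now 2)
Step 3: +3 fires, +2 burnt (F count now 3)
Step 4: +4 fires, +3 burnt (F count now 4)
Step 5: +2 fires, +4 burnt (F count now 2)
Step 6: +3 fires, +2 burnt (F count now 3)
Step 7: +1 fires, +3 burnt (F count now 1)
Step 8: +0 fires, +1 burnt (F count now 0)
Fire out after step 8
Initially T: 17, now '.': 24
Total burnt (originally-T cells now '.'): 16

Answer: 16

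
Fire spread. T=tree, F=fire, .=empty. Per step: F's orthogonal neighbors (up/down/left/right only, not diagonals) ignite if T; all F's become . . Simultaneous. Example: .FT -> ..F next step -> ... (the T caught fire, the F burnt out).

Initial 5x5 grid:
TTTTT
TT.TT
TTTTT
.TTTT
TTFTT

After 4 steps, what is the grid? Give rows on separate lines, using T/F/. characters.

Step 1: 3 trees catch fire, 1 burn out
  TTTTT
  TT.TT
  TTTTT
  .TFTT
  TF.FT
Step 2: 5 trees catch fire, 3 burn out
  TTTTT
  TT.TT
  TTFTT
  .F.FT
  F...F
Step 3: 3 trees catch fire, 5 burn out
  TTTTT
  TT.TT
  TF.FT
  ....F
  .....
Step 4: 4 trees catch fire, 3 burn out
  TTTTT
  TF.FT
  F...F
  .....
  .....

TTTTT
TF.FT
F...F
.....
.....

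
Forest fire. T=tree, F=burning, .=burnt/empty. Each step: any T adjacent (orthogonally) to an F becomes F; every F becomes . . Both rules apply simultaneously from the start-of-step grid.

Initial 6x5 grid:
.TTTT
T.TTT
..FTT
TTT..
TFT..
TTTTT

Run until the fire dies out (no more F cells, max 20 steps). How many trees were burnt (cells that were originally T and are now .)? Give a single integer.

Step 1: +7 fires, +2 burnt (F count now 7)
Step 2: +6 fires, +7 burnt (F count now 6)
Step 3: +4 fires, +6 burnt (F count now 4)
Step 4: +2 fires, +4 burnt (F count now 2)
Step 5: +0 fires, +2 burnt (F count now 0)
Fire out after step 5
Initially T: 20, now '.': 29
Total burnt (originally-T cells now '.'): 19

Answer: 19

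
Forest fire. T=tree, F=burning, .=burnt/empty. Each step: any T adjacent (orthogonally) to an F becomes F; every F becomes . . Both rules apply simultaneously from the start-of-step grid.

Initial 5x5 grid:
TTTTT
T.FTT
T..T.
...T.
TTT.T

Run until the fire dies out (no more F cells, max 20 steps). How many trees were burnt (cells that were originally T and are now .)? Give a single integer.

Answer: 11

Derivation:
Step 1: +2 fires, +1 burnt (F count now 2)
Step 2: +4 fires, +2 burnt (F count now 4)
Step 3: +3 fires, +4 burnt (F count now 3)
Step 4: +1 fires, +3 burnt (F count now 1)
Step 5: +1 fires, +1 burnt (F count now 1)
Step 6: +0 fires, +1 burnt (F count now 0)
Fire out after step 6
Initially T: 15, now '.': 21
Total burnt (originally-T cells now '.'): 11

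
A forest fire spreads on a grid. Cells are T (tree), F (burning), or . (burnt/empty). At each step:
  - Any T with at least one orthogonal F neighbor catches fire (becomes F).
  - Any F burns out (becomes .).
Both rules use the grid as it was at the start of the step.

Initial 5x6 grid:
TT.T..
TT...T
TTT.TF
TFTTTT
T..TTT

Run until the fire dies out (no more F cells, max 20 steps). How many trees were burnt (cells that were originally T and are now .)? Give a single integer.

Step 1: +6 fires, +2 burnt (F count now 6)
Step 2: +7 fires, +6 burnt (F count now 7)
Step 3: +4 fires, +7 burnt (F count now 4)
Step 4: +1 fires, +4 burnt (F count now 1)
Step 5: +0 fires, +1 burnt (F count now 0)
Fire out after step 5
Initially T: 19, now '.': 29
Total burnt (originally-T cells now '.'): 18

Answer: 18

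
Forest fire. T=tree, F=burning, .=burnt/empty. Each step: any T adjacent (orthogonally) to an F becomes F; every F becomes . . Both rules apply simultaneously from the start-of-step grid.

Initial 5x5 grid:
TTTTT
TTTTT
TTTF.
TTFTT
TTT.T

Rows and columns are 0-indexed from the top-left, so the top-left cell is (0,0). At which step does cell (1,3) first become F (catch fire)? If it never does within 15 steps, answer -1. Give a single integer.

Step 1: cell (1,3)='F' (+5 fires, +2 burnt)
  -> target ignites at step 1
Step 2: cell (1,3)='.' (+7 fires, +5 burnt)
Step 3: cell (1,3)='.' (+6 fires, +7 burnt)
Step 4: cell (1,3)='.' (+2 fires, +6 burnt)
Step 5: cell (1,3)='.' (+1 fires, +2 burnt)
Step 6: cell (1,3)='.' (+0 fires, +1 burnt)
  fire out at step 6

1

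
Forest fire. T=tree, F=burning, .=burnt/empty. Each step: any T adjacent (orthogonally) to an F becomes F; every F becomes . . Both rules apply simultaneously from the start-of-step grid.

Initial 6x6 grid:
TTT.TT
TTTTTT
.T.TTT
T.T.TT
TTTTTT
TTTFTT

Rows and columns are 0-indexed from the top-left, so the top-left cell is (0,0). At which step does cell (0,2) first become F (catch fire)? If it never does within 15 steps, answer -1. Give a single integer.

Step 1: cell (0,2)='T' (+3 fires, +1 burnt)
Step 2: cell (0,2)='T' (+4 fires, +3 burnt)
Step 3: cell (0,2)='T' (+5 fires, +4 burnt)
Step 4: cell (0,2)='T' (+3 fires, +5 burnt)
Step 5: cell (0,2)='T' (+4 fires, +3 burnt)
Step 6: cell (0,2)='T' (+3 fires, +4 burnt)
Step 7: cell (0,2)='T' (+2 fires, +3 burnt)
Step 8: cell (0,2)='F' (+2 fires, +2 burnt)
  -> target ignites at step 8
Step 9: cell (0,2)='.' (+3 fires, +2 burnt)
Step 10: cell (0,2)='.' (+1 fires, +3 burnt)
Step 11: cell (0,2)='.' (+0 fires, +1 burnt)
  fire out at step 11

8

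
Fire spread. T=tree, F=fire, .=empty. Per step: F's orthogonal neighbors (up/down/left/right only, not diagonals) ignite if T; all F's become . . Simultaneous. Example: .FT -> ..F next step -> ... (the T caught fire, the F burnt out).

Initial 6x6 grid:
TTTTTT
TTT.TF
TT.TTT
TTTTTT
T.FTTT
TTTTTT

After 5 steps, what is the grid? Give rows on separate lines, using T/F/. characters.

Step 1: 6 trees catch fire, 2 burn out
  TTTTTF
  TTT.F.
  TT.TTF
  TTFTTT
  T..FTT
  TTFTTT
Step 2: 8 trees catch fire, 6 burn out
  TTTTF.
  TTT...
  TT.TF.
  TF.FTF
  T...FT
  TF.FTT
Step 3: 8 trees catch fire, 8 burn out
  TTTF..
  TTT...
  TF.F..
  F...F.
  T....F
  F...FT
Step 4: 5 trees catch fire, 8 burn out
  TTF...
  TFT...
  F.....
  ......
  F.....
  .....F
Step 5: 3 trees catch fire, 5 burn out
  TF....
  F.F...
  ......
  ......
  ......
  ......

TF....
F.F...
......
......
......
......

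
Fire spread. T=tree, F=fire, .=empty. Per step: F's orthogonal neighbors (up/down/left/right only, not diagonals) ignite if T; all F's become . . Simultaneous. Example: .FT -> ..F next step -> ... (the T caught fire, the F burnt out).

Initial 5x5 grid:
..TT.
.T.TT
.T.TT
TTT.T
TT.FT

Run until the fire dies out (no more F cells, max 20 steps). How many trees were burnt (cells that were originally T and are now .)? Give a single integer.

Answer: 8

Derivation:
Step 1: +1 fires, +1 burnt (F count now 1)
Step 2: +1 fires, +1 burnt (F count now 1)
Step 3: +1 fires, +1 burnt (F count now 1)
Step 4: +2 fires, +1 burnt (F count now 2)
Step 5: +1 fires, +2 burnt (F count now 1)
Step 6: +1 fires, +1 burnt (F count now 1)
Step 7: +1 fires, +1 burnt (F count now 1)
Step 8: +0 fires, +1 burnt (F count now 0)
Fire out after step 8
Initially T: 15, now '.': 18
Total burnt (originally-T cells now '.'): 8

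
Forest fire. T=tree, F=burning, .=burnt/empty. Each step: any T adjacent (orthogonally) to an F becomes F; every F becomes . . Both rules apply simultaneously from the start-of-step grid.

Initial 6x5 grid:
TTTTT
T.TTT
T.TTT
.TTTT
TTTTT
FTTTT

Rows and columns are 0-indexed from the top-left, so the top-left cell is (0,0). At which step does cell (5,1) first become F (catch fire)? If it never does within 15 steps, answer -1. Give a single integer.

Step 1: cell (5,1)='F' (+2 fires, +1 burnt)
  -> target ignites at step 1
Step 2: cell (5,1)='.' (+2 fires, +2 burnt)
Step 3: cell (5,1)='.' (+3 fires, +2 burnt)
Step 4: cell (5,1)='.' (+3 fires, +3 burnt)
Step 5: cell (5,1)='.' (+3 fires, +3 burnt)
Step 6: cell (5,1)='.' (+3 fires, +3 burnt)
Step 7: cell (5,1)='.' (+3 fires, +3 burnt)
Step 8: cell (5,1)='.' (+3 fires, +3 burnt)
Step 9: cell (5,1)='.' (+2 fires, +3 burnt)
Step 10: cell (5,1)='.' (+1 fires, +2 burnt)
Step 11: cell (5,1)='.' (+1 fires, +1 burnt)
Step 12: cell (5,1)='.' (+0 fires, +1 burnt)
  fire out at step 12

1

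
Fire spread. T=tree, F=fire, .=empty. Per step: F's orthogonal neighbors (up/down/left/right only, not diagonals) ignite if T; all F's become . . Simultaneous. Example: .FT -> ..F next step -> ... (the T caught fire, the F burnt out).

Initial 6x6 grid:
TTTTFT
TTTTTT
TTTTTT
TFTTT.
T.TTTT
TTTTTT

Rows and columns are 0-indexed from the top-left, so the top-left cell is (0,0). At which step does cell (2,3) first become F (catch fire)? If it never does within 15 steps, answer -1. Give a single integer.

Step 1: cell (2,3)='T' (+6 fires, +2 burnt)
Step 2: cell (2,3)='T' (+10 fires, +6 burnt)
Step 3: cell (2,3)='F' (+9 fires, +10 burnt)
  -> target ignites at step 3
Step 4: cell (2,3)='.' (+4 fires, +9 burnt)
Step 5: cell (2,3)='.' (+2 fires, +4 burnt)
Step 6: cell (2,3)='.' (+1 fires, +2 burnt)
Step 7: cell (2,3)='.' (+0 fires, +1 burnt)
  fire out at step 7

3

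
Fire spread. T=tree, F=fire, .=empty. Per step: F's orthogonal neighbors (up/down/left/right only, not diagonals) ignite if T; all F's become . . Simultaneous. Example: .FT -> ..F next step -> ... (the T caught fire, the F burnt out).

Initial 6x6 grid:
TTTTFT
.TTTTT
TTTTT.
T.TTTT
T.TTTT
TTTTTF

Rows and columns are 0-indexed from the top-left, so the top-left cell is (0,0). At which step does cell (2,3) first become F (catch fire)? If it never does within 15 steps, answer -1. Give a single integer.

Step 1: cell (2,3)='T' (+5 fires, +2 burnt)
Step 2: cell (2,3)='T' (+7 fires, +5 burnt)
Step 3: cell (2,3)='F' (+6 fires, +7 burnt)
  -> target ignites at step 3
Step 4: cell (2,3)='.' (+6 fires, +6 burnt)
Step 5: cell (2,3)='.' (+3 fires, +6 burnt)
Step 6: cell (2,3)='.' (+2 fires, +3 burnt)
Step 7: cell (2,3)='.' (+1 fires, +2 burnt)
Step 8: cell (2,3)='.' (+0 fires, +1 burnt)
  fire out at step 8

3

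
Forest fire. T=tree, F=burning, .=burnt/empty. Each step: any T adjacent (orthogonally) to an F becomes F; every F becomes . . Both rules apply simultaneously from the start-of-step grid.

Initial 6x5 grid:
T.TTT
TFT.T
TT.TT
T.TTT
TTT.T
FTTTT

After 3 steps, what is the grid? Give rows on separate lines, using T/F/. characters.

Step 1: 5 trees catch fire, 2 burn out
  T.TTT
  F.F.T
  TF.TT
  T.TTT
  FTT.T
  .FTTT
Step 2: 6 trees catch fire, 5 burn out
  F.FTT
  ....T
  F..TT
  F.TTT
  .FT.T
  ..FTT
Step 3: 3 trees catch fire, 6 burn out
  ...FT
  ....T
  ...TT
  ..TTT
  ..F.T
  ...FT

...FT
....T
...TT
..TTT
..F.T
...FT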